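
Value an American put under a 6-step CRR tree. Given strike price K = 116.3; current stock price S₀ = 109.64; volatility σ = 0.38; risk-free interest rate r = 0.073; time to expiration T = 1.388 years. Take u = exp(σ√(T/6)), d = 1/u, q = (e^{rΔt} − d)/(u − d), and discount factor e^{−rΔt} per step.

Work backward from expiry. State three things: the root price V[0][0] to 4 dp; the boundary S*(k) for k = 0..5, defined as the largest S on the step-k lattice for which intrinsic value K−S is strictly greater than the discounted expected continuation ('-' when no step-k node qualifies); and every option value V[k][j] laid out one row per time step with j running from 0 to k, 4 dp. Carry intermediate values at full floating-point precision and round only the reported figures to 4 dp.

price = 18.8063
boundary = - - 76.0708 63.3639 76.0708 91.3258
tree:
18.8063
28.0129 10.2675
40.2292 16.7867 4.1175
52.9361 26.5762 7.5980 0.7877
63.5203 40.2292 13.8689 1.6048 0.0000
72.3366 52.9361 24.9742 3.2692 0.0000 0.0000
79.6802 63.5203 40.2292 6.6600 0.0000 0.0000 0.0000

Δt=0.23133  u=1.20054  d=0.83296  q=0.50077  discount=0.98325
step 6 (expiry): payoffs max(K−S,0) = 79.6802 63.5203 40.2292 6.6600 0.0000 0.0000 0.0000
step 5: (k=5,j=0): S=43.9634, (K−S)⁺=72.3366, hold=70.3891 ⇒ V=72.3366 exercise | (k=5,j=1): S=63.3639, (K−S)⁺=52.9361, hold=50.9885 ⇒ V=52.9361 exercise | (k=5,j=2): S=91.3258, (K−S)⁺=24.9742, hold=23.0267 ⇒ V=24.9742 exercise | (k=5,j=3): S=131.6269, (K−S)⁺=0.0000, hold=3.2692 ⇒ V=3.2692 continue | (k=5,j=4): S=189.7124, (K−S)⁺=0.0000, hold=0.0000 ⇒ V=0.0000 continue | (k=5,j=5): S=273.4305, (K−S)⁺=0.0000, hold=0.0000 ⇒ V=0.0000 continue  boundary S*=91.3258
step 4: (k=4,j=0): S=52.7797, (K−S)⁺=63.5203, hold=61.5728 ⇒ V=63.5203 exercise | (k=4,j=1): S=76.0708, (K−S)⁺=40.2292, hold=38.2817 ⇒ V=40.2292 exercise | (k=4,j=2): S=109.6400, (K−S)⁺=6.6600, hold=13.8689 ⇒ V=13.8689 continue | (k=4,j=3): S=158.0230, (K−S)⁺=0.0000, hold=1.6048 ⇒ V=1.6048 continue | (k=4,j=4): S=227.7568, (K−S)⁺=0.0000, hold=0.0000 ⇒ V=0.0000 continue  boundary S*=76.0708
step 3: (k=3,j=0): S=63.3639, (K−S)⁺=52.9361, hold=50.9885 ⇒ V=52.9361 exercise | (k=3,j=1): S=91.3258, (K−S)⁺=24.9742, hold=26.5762 ⇒ V=26.5762 continue | (k=3,j=2): S=131.6269, (K−S)⁺=0.0000, hold=7.5980 ⇒ V=7.5980 continue | (k=3,j=3): S=189.7124, (K−S)⁺=0.0000, hold=0.7877 ⇒ V=0.7877 continue  boundary S*=63.3639
step 2: (k=2,j=0): S=76.0708, (K−S)⁺=40.2292, hold=39.0705 ⇒ V=40.2292 exercise | (k=2,j=1): S=109.6400, (K−S)⁺=6.6600, hold=16.7867 ⇒ V=16.7867 continue | (k=2,j=2): S=158.0230, (K−S)⁺=0.0000, hold=4.1175 ⇒ V=4.1175 continue  boundary S*=76.0708
step 1: (k=1,j=0): S=91.3258, (K−S)⁺=24.9742, hold=28.0129 ⇒ V=28.0129 continue | (k=1,j=1): S=131.6269, (K−S)⁺=0.0000, hold=10.2675 ⇒ V=10.2675 continue  boundary S*=-
step 0: (k=0,j=0): S=109.6400, (K−S)⁺=6.6600, hold=18.8063 ⇒ V=18.8063 continue  boundary S*=-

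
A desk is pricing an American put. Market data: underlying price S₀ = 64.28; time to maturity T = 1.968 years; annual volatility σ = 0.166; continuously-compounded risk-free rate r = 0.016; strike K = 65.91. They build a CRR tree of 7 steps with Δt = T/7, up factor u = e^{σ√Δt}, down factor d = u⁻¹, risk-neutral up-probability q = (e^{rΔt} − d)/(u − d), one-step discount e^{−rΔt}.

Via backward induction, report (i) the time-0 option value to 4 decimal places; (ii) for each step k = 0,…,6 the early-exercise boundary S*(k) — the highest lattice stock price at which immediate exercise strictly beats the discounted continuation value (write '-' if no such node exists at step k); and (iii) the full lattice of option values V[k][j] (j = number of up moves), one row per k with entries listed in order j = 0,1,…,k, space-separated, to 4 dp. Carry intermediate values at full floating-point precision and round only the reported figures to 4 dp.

price = 6.1071
boundary = - - - 49.3627 45.2036 49.3627 53.9044
tree:
6.1071
8.8287 3.4790
12.3276 5.4586 1.5588
16.5473 8.2784 2.7279 0.4202
20.7064 12.0269 4.6573 0.8504 0.0000
24.5151 16.5473 7.6786 1.7208 0.0000 0.0000
28.0028 20.7064 12.0056 3.4820 0.0000 0.0000 0.0000
31.1967 24.5151 16.5473 7.0460 0.0000 0.0000 0.0000 0.0000

Δt=0.28114  u=1.09201  d=0.91574  q=0.50359  discount=0.99551
step 7 (expiry): payoffs max(K−S,0) = 31.1967 24.5151 16.5473 7.0460 0.0000 0.0000 0.0000 0.0000
step 6: (k=6,j=0): S=37.9072, (K−S)⁺=28.0028, hold=27.7070 ⇒ V=28.0028 exercise | (k=6,j=1): S=45.2036, (K−S)⁺=20.7064, hold=20.4106 ⇒ V=20.7064 exercise | (k=6,j=2): S=53.9044, (K−S)⁺=12.0056, hold=11.7098 ⇒ V=12.0056 exercise | (k=6,j=3): S=64.2800, (K−S)⁺=1.6300, hold=3.4820 ⇒ V=3.4820 continue | (k=6,j=4): S=76.6527, (K−S)⁺=0.0000, hold=0.0000 ⇒ V=0.0000 continue | (k=6,j=5): S=91.4069, (K−S)⁺=0.0000, hold=0.0000 ⇒ V=0.0000 continue | (k=6,j=6): S=109.0010, (K−S)⁺=0.0000, hold=0.0000 ⇒ V=0.0000 continue  boundary S*=53.9044
step 5: (k=5,j=0): S=41.3949, (K−S)⁺=24.5151, hold=24.2193 ⇒ V=24.5151 exercise | (k=5,j=1): S=49.3627, (K−S)⁺=16.5473, hold=16.2515 ⇒ V=16.5473 exercise | (k=5,j=2): S=58.8640, (K−S)⁺=7.0460, hold=7.6786 ⇒ V=7.6786 continue | (k=5,j=3): S=70.1943, (K−S)⁺=0.0000, hold=1.7208 ⇒ V=1.7208 continue | (k=5,j=4): S=83.7053, (K−S)⁺=0.0000, hold=0.0000 ⇒ V=0.0000 continue | (k=5,j=5): S=99.8170, (K−S)⁺=0.0000, hold=0.0000 ⇒ V=0.0000 continue  boundary S*=49.3627
step 4: (k=4,j=0): S=45.2036, (K−S)⁺=20.7064, hold=20.4106 ⇒ V=20.7064 exercise | (k=4,j=1): S=53.9044, (K−S)⁺=12.0056, hold=12.0269 ⇒ V=12.0269 continue | (k=4,j=2): S=64.2800, (K−S)⁺=1.6300, hold=4.6573 ⇒ V=4.6573 continue | (k=4,j=3): S=76.6527, (K−S)⁺=0.0000, hold=0.8504 ⇒ V=0.8504 continue | (k=4,j=4): S=91.4069, (K−S)⁺=0.0000, hold=0.0000 ⇒ V=0.0000 continue  boundary S*=45.2036
step 3: (k=3,j=0): S=49.3627, (K−S)⁺=16.5473, hold=16.2622 ⇒ V=16.5473 exercise | (k=3,j=1): S=58.8640, (K−S)⁺=7.0460, hold=8.2784 ⇒ V=8.2784 continue | (k=3,j=2): S=70.1943, (K−S)⁺=0.0000, hold=2.7279 ⇒ V=2.7279 continue | (k=3,j=3): S=83.7053, (K−S)⁺=0.0000, hold=0.4202 ⇒ V=0.4202 continue  boundary S*=49.3627
step 2: (k=2,j=0): S=53.9044, (K−S)⁺=12.0056, hold=12.3276 ⇒ V=12.3276 continue | (k=2,j=1): S=64.2800, (K−S)⁺=1.6300, hold=5.4586 ⇒ V=5.4586 continue | (k=2,j=2): S=76.6527, (K−S)⁺=0.0000, hold=1.5588 ⇒ V=1.5588 continue  boundary S*=-
step 1: (k=1,j=0): S=58.8640, (K−S)⁺=7.0460, hold=8.8287 ⇒ V=8.8287 continue | (k=1,j=1): S=70.1943, (K−S)⁺=0.0000, hold=3.4790 ⇒ V=3.4790 continue  boundary S*=-
step 0: (k=0,j=0): S=64.2800, (K−S)⁺=1.6300, hold=6.1071 ⇒ V=6.1071 continue  boundary S*=-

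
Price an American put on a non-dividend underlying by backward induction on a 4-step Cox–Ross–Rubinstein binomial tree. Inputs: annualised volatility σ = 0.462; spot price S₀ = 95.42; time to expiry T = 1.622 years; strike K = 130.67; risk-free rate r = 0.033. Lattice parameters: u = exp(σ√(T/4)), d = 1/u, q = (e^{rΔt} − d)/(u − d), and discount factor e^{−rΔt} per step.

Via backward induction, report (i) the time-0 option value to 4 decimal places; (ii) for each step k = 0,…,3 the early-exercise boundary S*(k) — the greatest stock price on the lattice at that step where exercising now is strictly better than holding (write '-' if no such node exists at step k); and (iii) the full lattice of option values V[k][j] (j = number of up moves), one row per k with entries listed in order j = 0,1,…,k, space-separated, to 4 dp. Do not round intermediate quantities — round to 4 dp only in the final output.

price = 44.6464
boundary = - - 52.9790 71.1003
tree:
44.6464
60.3154 26.7981
77.6910 40.8470 10.3987
91.1938 59.5697 19.1456 0.0000
101.2551 77.6910 35.2500 0.0000 0.0000

params: Δt=0.40550 u=1.34205 d=0.74513 q=0.44955 e^(-rΔt)=0.98671
t_4 payoffs: 101.2551 77.6910 35.2500 0.0000 0.0000
t_3: node(3,0) S=39.4762 payoff=91.1938 vs cont=89.4568 → 91.1938 [stop]  node(3,1) S=71.1003 payoff=59.5697 vs cont=57.8328 → 59.5697 [stop]  node(3,2) S=128.0582 payoff=2.6118 vs cont=19.1456 → 19.1456 [wait]  node(3,3) S=230.6445 payoff=0.0000 vs cont=0.0000 → 0.0000 [wait]  ⇒ S*(3)=71.1003
t_2: node(2,0) S=52.9790 payoff=77.6910 vs cont=75.9541 → 77.6910 [stop]  node(2,1) S=95.4200 payoff=35.2500 vs cont=40.8470 → 40.8470 [wait]  node(2,2) S=171.8602 payoff=0.0000 vs cont=10.3987 → 10.3987 [wait]  ⇒ S*(2)=52.9790
t_1: node(1,0) S=71.1003 payoff=59.5697 vs cont=60.3154 → 60.3154 [wait]  node(1,1) S=128.0582 payoff=2.6118 vs cont=26.7981 → 26.7981 [wait]  ⇒ S*(1)=-
t_0: node(0,0) S=95.4200 payoff=35.2500 vs cont=44.6464 → 44.6464 [wait]  ⇒ S*(0)=-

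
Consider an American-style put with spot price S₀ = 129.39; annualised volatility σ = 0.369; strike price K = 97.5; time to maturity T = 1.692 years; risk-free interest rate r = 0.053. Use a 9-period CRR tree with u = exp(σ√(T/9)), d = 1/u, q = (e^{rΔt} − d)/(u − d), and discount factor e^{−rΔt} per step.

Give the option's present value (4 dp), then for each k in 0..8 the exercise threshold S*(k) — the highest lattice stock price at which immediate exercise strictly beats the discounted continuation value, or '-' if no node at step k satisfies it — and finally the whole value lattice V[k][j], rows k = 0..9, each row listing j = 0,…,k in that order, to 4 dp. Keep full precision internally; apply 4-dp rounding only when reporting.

params: Δt=0.18800 u=1.17350 d=0.85215 q=0.49125 e^(-rΔt)=0.99009
t_9 payoffs: 66.8424 55.2811 39.3598 17.4343 0.0000 0.0000 0.0000 0.0000 0.0000 0.0000
t_8: node(8,0) S=35.9768 payoff=61.5232 vs cont=60.5565 → 61.5232 [stop]  node(8,1) S=49.5441 payoff=47.9559 vs cont=46.9892 → 47.9559 [stop]  node(8,2) S=68.2278 payoff=29.2722 vs cont=28.3055 → 29.2722 [stop]  node(8,3) S=93.9574 payoff=3.5426 vs cont=8.7818 → 8.7818 [wait]  node(8,4) S=129.3900 payoff=0.0000 vs cont=0.0000 → 0.0000 [wait]  node(8,5) S=178.1846 payoff=0.0000 vs cont=0.0000 → 0.0000 [wait]  node(8,6) S=245.3803 payoff=0.0000 vs cont=0.0000 → 0.0000 [wait]  node(8,7) S=337.9164 payoff=0.0000 vs cont=0.0000 → 0.0000 [wait]  node(8,8) S=465.3491 payoff=0.0000 vs cont=0.0000 → 0.0000 [wait]  ⇒ S*(8)=68.2278
t_7: node(7,0) S=42.2189 payoff=55.2811 vs cont=54.3144 → 55.2811 [stop]  node(7,1) S=58.1402 payoff=39.3598 vs cont=38.3931 → 39.3598 [stop]  node(7,2) S=80.0657 payoff=17.4343 vs cont=19.0159 → 19.0159 [wait]  node(7,3) S=110.2595 payoff=0.0000 vs cont=4.4235 → 4.4235 [wait]  node(7,4) S=151.8397 payoff=0.0000 vs cont=0.0000 → 0.0000 [wait]  node(7,5) S=209.1005 payoff=0.0000 vs cont=0.0000 → 0.0000 [wait]  node(7,6) S=287.9549 payoff=0.0000 vs cont=0.0000 → 0.0000 [wait]  node(7,7) S=396.5465 payoff=0.0000 vs cont=0.0000 → 0.0000 [wait]  ⇒ S*(7)=58.1402
t_6: node(6,0) S=49.5441 payoff=47.9559 vs cont=46.9892 → 47.9559 [stop]  node(6,1) S=68.2278 payoff=29.2722 vs cont=29.0747 → 29.2722 [stop]  node(6,2) S=93.9574 payoff=3.5426 vs cont=11.7299 → 11.7299 [wait]  node(6,3) S=129.3900 payoff=0.0000 vs cont=2.2281 → 2.2281 [wait]  node(6,4) S=178.1846 payoff=0.0000 vs cont=0.0000 → 0.0000 [wait]  node(6,5) S=245.3803 payoff=0.0000 vs cont=0.0000 → 0.0000 [wait]  node(6,6) S=337.9164 payoff=0.0000 vs cont=0.0000 → 0.0000 [wait]  ⇒ S*(6)=68.2278
t_5: node(5,0) S=58.1402 payoff=39.3598 vs cont=38.3931 → 39.3598 [stop]  node(5,1) S=80.0657 payoff=17.4343 vs cont=20.4498 → 20.4498 [wait]  node(5,2) S=110.2595 payoff=0.0000 vs cont=6.9922 → 6.9922 [wait]  node(5,3) S=151.8397 payoff=0.0000 vs cont=1.1223 → 1.1223 [wait]  node(5,4) S=209.1005 payoff=0.0000 vs cont=0.0000 → 0.0000 [wait]  node(5,5) S=287.9549 payoff=0.0000 vs cont=0.0000 → 0.0000 [wait]  ⇒ S*(5)=58.1402
t_4: node(4,0) S=68.2278 payoff=29.2722 vs cont=29.7722 → 29.7722 [wait]  node(4,1) S=93.9574 payoff=3.5426 vs cont=13.7016 → 13.7016 [wait]  node(4,2) S=129.3900 payoff=0.0000 vs cont=4.0679 → 4.0679 [wait]  node(4,3) S=178.1846 payoff=0.0000 vs cont=0.5653 → 0.5653 [wait]  node(4,4) S=245.3803 payoff=0.0000 vs cont=0.0000 → 0.0000 [wait]  ⇒ S*(4)=-
t_3: node(3,0) S=80.0657 payoff=17.4343 vs cont=21.6606 → 21.6606 [wait]  node(3,1) S=110.2595 payoff=0.0000 vs cont=8.8801 → 8.8801 [wait]  node(3,2) S=151.8397 payoff=0.0000 vs cont=2.3240 → 2.3240 [wait]  node(3,3) S=209.1005 payoff=0.0000 vs cont=0.2848 → 0.2848 [wait]  ⇒ S*(3)=-
t_2: node(2,0) S=93.9574 payoff=3.5426 vs cont=15.2297 → 15.2297 [wait]  node(2,1) S=129.3900 payoff=0.0000 vs cont=5.6033 → 5.6033 [wait]  node(2,2) S=178.1846 payoff=0.0000 vs cont=1.3091 → 1.3091 [wait]  ⇒ S*(2)=-
t_1: node(1,0) S=110.2595 payoff=0.0000 vs cont=10.3967 → 10.3967 [wait]  node(1,1) S=151.8397 payoff=0.0000 vs cont=3.4592 → 3.4592 [wait]  ⇒ S*(1)=-
t_0: node(0,0) S=129.3900 payoff=0.0000 vs cont=6.9194 → 6.9194 [wait]  ⇒ S*(0)=-

price = 6.9194
boundary = - - - - - 58.1402 68.2278 58.1402 68.2278
tree:
6.9194
10.3967 3.4592
15.2297 5.6033 1.3091
21.6606 8.8801 2.3240 0.2848
29.7722 13.7016 4.0679 0.5653 0.0000
39.3598 20.4498 6.9922 1.1223 0.0000 0.0000
47.9559 29.2722 11.7299 2.2281 0.0000 0.0000 0.0000
55.2811 39.3598 19.0159 4.4235 0.0000 0.0000 0.0000 0.0000
61.5232 47.9559 29.2722 8.7818 0.0000 0.0000 0.0000 0.0000 0.0000
66.8424 55.2811 39.3598 17.4343 0.0000 0.0000 0.0000 0.0000 0.0000 0.0000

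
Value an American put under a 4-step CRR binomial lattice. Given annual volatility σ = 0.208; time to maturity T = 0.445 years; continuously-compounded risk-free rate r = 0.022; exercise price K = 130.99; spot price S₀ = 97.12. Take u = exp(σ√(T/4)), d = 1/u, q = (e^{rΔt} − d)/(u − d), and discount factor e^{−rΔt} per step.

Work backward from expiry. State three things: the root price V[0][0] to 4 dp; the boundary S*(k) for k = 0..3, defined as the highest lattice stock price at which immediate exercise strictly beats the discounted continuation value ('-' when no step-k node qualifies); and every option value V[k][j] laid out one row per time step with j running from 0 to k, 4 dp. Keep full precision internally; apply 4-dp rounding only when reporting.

price = 33.8700
boundary = 97.1200 104.0971 111.5754 119.5910
tree:
33.8700
40.3794 26.8929
46.4526 33.8700 19.4146
52.1187 40.3794 26.8929 11.3990
57.4050 46.4526 33.8700 19.4146 2.8076

Δt=0.11125, u=1.07184, d=0.93298, q=0.50031, disc=e^(-rΔt)=0.99756
k=4 terminal: V=max(K-S,0) → 57.4050 46.4526 33.8700 19.4146 2.8076
k=3: j=0 S=78.8713 intr=52.1187 cont=51.7985 V=52.1187[EX]; j=1 S=90.6106 intr=40.3794 cont=40.0592 V=40.3794[EX]; j=2 S=104.0971 intr=26.8929 cont=26.5727 V=26.8929[EX]; j=3 S=119.5910 intr=11.3990 cont=11.0788 V=11.3990[EX]  S*(3)=119.5910
k=2: j=0 S=84.5374 intr=46.4526 cont=46.1324 V=46.4526[EX]; j=1 S=97.1200 intr=33.8700 cont=33.5498 V=33.8700[EX]; j=2 S=111.5754 intr=19.4146 cont=19.0944 V=19.4146[EX]  S*(2)=111.5754
k=1: j=0 S=90.6106 intr=40.3794 cont=40.0592 V=40.3794[EX]; j=1 S=104.0971 intr=26.8929 cont=26.5727 V=26.8929[EX]  S*(1)=104.0971
k=0: j=0 S=97.1200 intr=33.8700 cont=33.5498 V=33.8700[EX]  S*(0)=97.1200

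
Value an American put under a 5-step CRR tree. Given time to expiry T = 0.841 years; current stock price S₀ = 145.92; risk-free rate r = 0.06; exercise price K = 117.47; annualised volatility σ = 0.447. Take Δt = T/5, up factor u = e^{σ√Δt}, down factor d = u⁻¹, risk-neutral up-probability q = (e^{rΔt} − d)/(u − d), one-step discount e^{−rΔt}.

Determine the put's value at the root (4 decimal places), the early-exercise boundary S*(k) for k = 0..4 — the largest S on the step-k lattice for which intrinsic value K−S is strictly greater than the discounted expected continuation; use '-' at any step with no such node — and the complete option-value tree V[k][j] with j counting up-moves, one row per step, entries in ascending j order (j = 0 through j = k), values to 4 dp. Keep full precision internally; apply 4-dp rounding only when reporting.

price = 7.7904
boundary = - - - 84.1907 70.0886
tree:
7.7904
13.0434 2.3047
21.2491 4.4926 0.0000
33.2793 8.7577 0.0000 0.0000
47.3814 17.0719 0.0000 0.0000 0.0000
59.1214 33.2793 0.0000 0.0000 0.0000 0.0000

params: Δt=0.16820 u=1.20120 d=0.83250 q=0.48181 e^(-rΔt)=0.98996
t_5 payoffs: 59.1214 33.2793 0.0000 0.0000 0.0000 0.0000
t_4: node(4,0) S=70.0886 payoff=47.3814 vs cont=46.2018 → 47.3814 [stop]  node(4,1) S=101.1303 payoff=16.3397 vs cont=17.0719 → 17.0719 [wait]  node(4,2) S=145.9200 payoff=0.0000 vs cont=0.0000 → 0.0000 [wait]  node(4,3) S=210.5467 payoff=0.0000 vs cont=0.0000 → 0.0000 [wait]  node(4,4) S=303.7960 payoff=0.0000 vs cont=0.0000 → 0.0000 [wait]  ⇒ S*(4)=70.0886
t_3: node(3,0) S=84.1907 payoff=33.2793 vs cont=32.4489 → 33.2793 [stop]  node(3,1) S=121.4781 payoff=0.0000 vs cont=8.7577 → 8.7577 [wait]  node(3,2) S=175.2797 payoff=0.0000 vs cont=0.0000 → 0.0000 [wait]  node(3,3) S=252.9096 payoff=0.0000 vs cont=0.0000 → 0.0000 [wait]  ⇒ S*(3)=84.1907
t_2: node(2,0) S=101.1303 payoff=16.3397 vs cont=21.2491 → 21.2491 [wait]  node(2,1) S=145.9200 payoff=0.0000 vs cont=4.4926 → 4.4926 [wait]  node(2,2) S=210.5467 payoff=0.0000 vs cont=0.0000 → 0.0000 [wait]  ⇒ S*(2)=-
t_1: node(1,0) S=121.4781 payoff=0.0000 vs cont=13.0434 → 13.0434 [wait]  node(1,1) S=175.2797 payoff=0.0000 vs cont=2.3047 → 2.3047 [wait]  ⇒ S*(1)=-
t_0: node(0,0) S=145.9200 payoff=0.0000 vs cont=7.7904 → 7.7904 [wait]  ⇒ S*(0)=-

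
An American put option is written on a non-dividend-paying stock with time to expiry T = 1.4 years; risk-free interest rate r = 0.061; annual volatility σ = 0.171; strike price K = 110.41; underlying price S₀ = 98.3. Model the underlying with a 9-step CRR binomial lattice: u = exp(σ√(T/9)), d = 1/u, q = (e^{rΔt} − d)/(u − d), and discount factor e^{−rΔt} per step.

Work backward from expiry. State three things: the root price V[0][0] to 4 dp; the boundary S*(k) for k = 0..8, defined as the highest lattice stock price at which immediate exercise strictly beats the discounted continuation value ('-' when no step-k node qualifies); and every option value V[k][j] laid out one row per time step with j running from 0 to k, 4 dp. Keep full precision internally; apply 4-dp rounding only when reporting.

price = 12.6027
boundary = - 91.8889 85.8960 91.8889 85.8960 91.8889 98.3000 91.8889 98.3000
tree:
12.6027
18.5211 8.0508
24.5140 12.4006 4.6844
30.1161 18.5211 7.6823 2.3494
35.3528 24.5140 12.1734 4.1956 0.9021
40.2480 30.1161 18.5211 7.2681 1.7921 0.2005
44.8239 35.3528 24.5140 12.1100 3.4916 0.4535 0.0000
49.1014 40.2480 30.1161 18.5211 6.6261 1.0260 0.0000 0.0000
53.0999 44.8239 35.3528 24.5140 12.1100 2.3213 0.0000 0.0000 0.0000
56.8376 49.1014 40.2480 30.1161 18.5211 5.2516 0.0000 0.0000 0.0000 0.0000

params: Δt=0.15556 u=1.06977 d=0.93478 q=0.55377 e^(-rΔt)=0.99056
t_9 payoffs: 56.8376 49.1014 40.2480 30.1161 18.5211 5.2516 0.0000 0.0000 0.0000 0.0000
t_8: node(8,0) S=57.3101 payoff=53.0999 vs cont=52.0571 → 53.0999 [stop]  node(8,1) S=65.5861 payoff=44.8239 vs cont=43.7812 → 44.8239 [stop]  node(8,2) S=75.0572 payoff=35.3528 vs cont=34.3101 → 35.3528 [stop]  node(8,3) S=85.8960 payoff=24.5140 vs cont=23.4713 → 24.5140 [stop]  node(8,4) S=98.3000 payoff=12.1100 vs cont=11.0673 → 12.1100 [stop]  node(8,5) S=112.4952 payoff=0.0000 vs cont=2.3213 → 2.3213 [wait]  node(8,6) S=128.7403 payoff=0.0000 vs cont=0.0000 → 0.0000 [wait]  node(8,7) S=147.3313 payoff=0.0000 vs cont=0.0000 → 0.0000 [wait]  node(8,8) S=168.6070 payoff=0.0000 vs cont=0.0000 → 0.0000 [wait]  ⇒ S*(8)=98.3000
t_7: node(7,0) S=61.3086 payoff=49.1014 vs cont=48.0586 → 49.1014 [stop]  node(7,1) S=70.1620 payoff=40.2480 vs cont=39.2052 → 40.2480 [stop]  node(7,2) S=80.2939 payoff=30.1161 vs cont=29.0734 → 30.1161 [stop]  node(7,3) S=91.8889 payoff=18.5211 vs cont=17.4783 → 18.5211 [stop]  node(7,4) S=105.1584 payoff=5.2516 vs cont=6.6261 → 6.6261 [wait]  node(7,5) S=120.3440 payoff=0.0000 vs cont=1.0260 → 1.0260 [wait]  node(7,6) S=137.7225 payoff=0.0000 vs cont=0.0000 → 0.0000 [wait]  node(7,7) S=157.6106 payoff=0.0000 vs cont=0.0000 → 0.0000 [wait]  ⇒ S*(7)=91.8889
t_6: node(6,0) S=65.5861 payoff=44.8239 vs cont=43.7812 → 44.8239 [stop]  node(6,1) S=75.0572 payoff=35.3528 vs cont=34.3101 → 35.3528 [stop]  node(6,2) S=85.8960 payoff=24.5140 vs cont=23.4713 → 24.5140 [stop]  node(6,3) S=98.3000 payoff=12.1100 vs cont=11.8212 → 12.1100 [stop]  node(6,4) S=112.4952 payoff=0.0000 vs cont=3.4916 → 3.4916 [wait]  node(6,5) S=128.7403 payoff=0.0000 vs cont=0.4535 → 0.4535 [wait]  node(6,6) S=147.3313 payoff=0.0000 vs cont=0.0000 → 0.0000 [wait]  ⇒ S*(6)=98.3000
t_5: node(5,0) S=70.1620 payoff=40.2480 vs cont=39.2052 → 40.2480 [stop]  node(5,1) S=80.2939 payoff=30.1161 vs cont=29.0734 → 30.1161 [stop]  node(5,2) S=91.8889 payoff=18.5211 vs cont=17.4783 → 18.5211 [stop]  node(5,3) S=105.1584 payoff=5.2516 vs cont=7.2681 → 7.2681 [wait]  node(5,4) S=120.3440 payoff=0.0000 vs cont=1.7921 → 1.7921 [wait]  node(5,5) S=137.7225 payoff=0.0000 vs cont=0.2005 → 0.2005 [wait]  ⇒ S*(5)=91.8889
t_4: node(4,0) S=75.0572 payoff=35.3528 vs cont=34.3101 → 35.3528 [stop]  node(4,1) S=85.8960 payoff=24.5140 vs cont=23.4713 → 24.5140 [stop]  node(4,2) S=98.3000 payoff=12.1100 vs cont=12.1734 → 12.1734 [wait]  node(4,3) S=112.4952 payoff=0.0000 vs cont=4.1956 → 4.1956 [wait]  node(4,4) S=128.7403 payoff=0.0000 vs cont=0.9021 → 0.9021 [wait]  ⇒ S*(4)=85.8960
t_3: node(3,0) S=80.2939 payoff=30.1161 vs cont=29.0734 → 30.1161 [stop]  node(3,1) S=91.8889 payoff=18.5211 vs cont=17.5131 → 18.5211 [stop]  node(3,2) S=105.1584 payoff=5.2516 vs cont=7.6823 → 7.6823 [wait]  node(3,3) S=120.3440 payoff=0.0000 vs cont=2.3494 → 2.3494 [wait]  ⇒ S*(3)=91.8889
t_2: node(2,0) S=85.8960 payoff=24.5140 vs cont=23.4713 → 24.5140 [stop]  node(2,1) S=98.3000 payoff=12.1100 vs cont=12.4006 → 12.4006 [wait]  node(2,2) S=112.4952 payoff=0.0000 vs cont=4.6844 → 4.6844 [wait]  ⇒ S*(2)=85.8960
t_1: node(1,0) S=91.8889 payoff=18.5211 vs cont=17.6377 → 18.5211 [stop]  node(1,1) S=105.1584 payoff=5.2516 vs cont=8.0508 → 8.0508 [wait]  ⇒ S*(1)=91.8889
t_0: node(0,0) S=98.3000 payoff=12.1100 vs cont=12.6027 → 12.6027 [wait]  ⇒ S*(0)=-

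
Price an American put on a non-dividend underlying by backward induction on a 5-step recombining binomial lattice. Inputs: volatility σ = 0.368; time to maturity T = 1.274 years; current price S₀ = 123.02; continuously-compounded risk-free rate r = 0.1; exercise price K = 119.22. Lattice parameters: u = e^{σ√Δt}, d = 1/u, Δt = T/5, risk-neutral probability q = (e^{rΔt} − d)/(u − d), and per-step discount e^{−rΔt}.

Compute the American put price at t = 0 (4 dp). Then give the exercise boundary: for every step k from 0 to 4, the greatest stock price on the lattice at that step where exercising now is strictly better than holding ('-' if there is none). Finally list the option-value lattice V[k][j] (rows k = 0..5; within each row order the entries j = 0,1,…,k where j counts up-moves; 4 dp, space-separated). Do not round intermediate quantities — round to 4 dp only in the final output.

price = 13.1980
boundary = - - 84.8454 70.4620 84.8454
tree:
13.1980
21.7011 6.0869
34.3746 11.2024 1.7174
48.7580 20.0357 3.6914 0.0000
60.7031 34.3746 7.9346 0.0000 0.0000
70.6232 48.7580 17.0550 0.0000 0.0000 0.0000

params: Δt=0.25480 u=1.20413 d=0.83047 q=0.52276 e^(-rΔt)=0.97484
t_5 payoffs: 70.6232 48.7580 17.0550 0.0000 0.0000 0.0000
t_4: node(4,0) S=58.5169 payoff=60.7031 vs cont=57.7038 → 60.7031 [stop]  node(4,1) S=84.8454 payoff=34.3746 vs cont=31.3752 → 34.3746 [stop]  node(4,2) S=123.0200 payoff=0.0000 vs cont=7.9346 → 7.9346 [wait]  node(4,3) S=178.3705 payoff=0.0000 vs cont=0.0000 → 0.0000 [wait]  node(4,4) S=258.6250 payoff=0.0000 vs cont=0.0000 → 0.0000 [wait]  ⇒ S*(4)=84.8454
t_3: node(3,0) S=70.4620 payoff=48.7580 vs cont=45.7587 → 48.7580 [stop]  node(3,1) S=102.1650 payoff=17.0550 vs cont=20.0357 → 20.0357 [wait]  node(3,2) S=148.1322 payoff=0.0000 vs cont=3.6914 → 3.6914 [wait]  node(3,3) S=214.7814 payoff=0.0000 vs cont=0.0000 → 0.0000 [wait]  ⇒ S*(3)=70.4620
t_2: node(2,0) S=84.8454 payoff=34.3746 vs cont=32.8942 → 34.3746 [stop]  node(2,1) S=123.0200 payoff=0.0000 vs cont=11.2024 → 11.2024 [wait]  node(2,2) S=178.3705 payoff=0.0000 vs cont=1.7174 → 1.7174 [wait]  ⇒ S*(2)=84.8454
t_1: node(1,0) S=102.1650 payoff=17.0550 vs cont=21.7011 → 21.7011 [wait]  node(1,1) S=148.1322 payoff=0.0000 vs cont=6.0869 → 6.0869 [wait]  ⇒ S*(1)=-
t_0: node(0,0) S=123.0200 payoff=0.0000 vs cont=13.1980 → 13.1980 [wait]  ⇒ S*(0)=-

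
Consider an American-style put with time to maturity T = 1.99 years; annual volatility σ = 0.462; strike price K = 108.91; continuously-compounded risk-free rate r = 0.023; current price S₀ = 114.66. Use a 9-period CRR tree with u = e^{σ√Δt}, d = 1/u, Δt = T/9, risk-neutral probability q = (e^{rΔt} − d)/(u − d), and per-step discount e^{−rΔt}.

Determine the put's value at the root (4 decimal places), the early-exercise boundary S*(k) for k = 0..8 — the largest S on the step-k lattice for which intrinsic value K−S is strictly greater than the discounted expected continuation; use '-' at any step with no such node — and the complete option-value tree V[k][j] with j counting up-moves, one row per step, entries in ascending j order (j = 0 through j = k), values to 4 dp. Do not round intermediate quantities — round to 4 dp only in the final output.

Δt=0.22111, u=1.24265, d=0.80473, q=0.45754, disc=e^(-rΔt)=0.99493
k=9 terminal: V=max(K-S,0) → 92.6814 83.8502 70.2134 49.1558 16.6392 0.0000 0.0000 0.0000 0.0000 0.0000
k=8: j=0 S=20.1665 intr=88.7435 cont=88.1911 V=88.7435[EX]; j=1 S=31.1405 intr=77.7695 cont=77.2171 V=77.7695[EX]; j=2 S=48.0863 intr=60.8237 cont=60.2713 V=60.8237[EX]; j=3 S=74.2534 intr=34.6566 cont=34.1041 V=34.6566[EX]; j=4 S=114.6600 intr=0.0000 cont=8.9803 V=8.9803[hold]; j=5 S=177.0547 intr=0.0000 cont=0.0000 V=0.0000[hold]; j=6 S=273.4028 intr=0.0000 cont=0.0000 V=0.0000[hold]; j=7 S=422.1808 intr=0.0000 cont=0.0000 V=0.0000[hold]; j=8 S=651.9195 intr=0.0000 cont=0.0000 V=0.0000[hold]  S*(8)=74.2534
k=7: j=0 S=25.0598 intr=83.8502 cont=83.2977 V=83.8502[EX]; j=1 S=38.6966 intr=70.2134 cont=69.6609 V=70.2134[EX]; j=2 S=59.7542 intr=49.1558 cont=48.6033 V=49.1558[EX]; j=3 S=92.2708 intr=16.6392 cont=22.7923 V=22.7923[hold]; j=4 S=142.4819 intr=0.0000 cont=4.8467 V=4.8467[hold]; j=5 S=220.0165 intr=0.0000 cont=0.0000 V=0.0000[hold]; j=6 S=339.7432 intr=0.0000 cont=0.0000 V=0.0000[hold]; j=7 S=524.6217 intr=0.0000 cont=0.0000 V=0.0000[hold]  S*(7)=59.7542
k=6: j=0 S=31.1405 intr=77.7695 cont=77.2171 V=77.7695[EX]; j=1 S=48.0863 intr=60.8237 cont=60.2713 V=60.8237[EX]; j=2 S=74.2534 intr=34.6566 cont=36.9052 V=36.9052[hold]; j=3 S=114.6600 intr=0.0000 cont=14.5074 V=14.5074[hold]; j=4 S=177.0547 intr=0.0000 cont=2.6158 V=2.6158[hold]; j=5 S=273.4028 intr=0.0000 cont=0.0000 V=0.0000[hold]; j=6 S=422.1808 intr=0.0000 cont=0.0000 V=0.0000[hold]  S*(6)=48.0863
k=5: j=0 S=38.6966 intr=70.2134 cont=69.6609 V=70.2134[EX]; j=1 S=59.7542 intr=49.1558 cont=49.6269 V=49.6269[hold]; j=2 S=92.2708 intr=16.6392 cont=26.5220 V=26.5220[hold]; j=3 S=142.4819 intr=0.0000 cont=9.0205 V=9.0205[hold]; j=4 S=220.0165 intr=0.0000 cont=1.4117 V=1.4117[hold]; j=5 S=339.7432 intr=0.0000 cont=0.0000 V=0.0000[hold]  S*(5)=38.6966
k=4: j=0 S=48.0863 intr=60.8237 cont=60.4858 V=60.8237[EX]; j=1 S=74.2534 intr=34.6566 cont=38.8573 V=38.8573[hold]; j=2 S=114.6600 intr=0.0000 cont=18.4203 V=18.4203[hold]; j=3 S=177.0547 intr=0.0000 cont=5.5110 V=5.5110[hold]; j=4 S=273.4028 intr=0.0000 cont=0.7619 V=0.7619[hold]  S*(4)=48.0863
k=3: j=0 S=59.7542 intr=49.1558 cont=50.5156 V=50.5156[hold]; j=1 S=92.2708 intr=16.6392 cont=29.3568 V=29.3568[hold]; j=2 S=142.4819 intr=0.0000 cont=12.4503 V=12.4503[hold]; j=3 S=220.0165 intr=0.0000 cont=3.3212 V=3.3212[hold]  S*(3)=-
k=2: j=0 S=74.2534 intr=34.6566 cont=40.6273 V=40.6273[hold]; j=1 S=114.6600 intr=0.0000 cont=21.5116 V=21.5116[hold]; j=2 S=177.0547 intr=0.0000 cont=8.2313 V=8.2313[hold]  S*(2)=-
k=1: j=0 S=92.2708 intr=16.6392 cont=31.7193 V=31.7193[hold]; j=1 S=142.4819 intr=0.0000 cont=15.3570 V=15.3570[hold]  S*(1)=-
k=0: j=0 S=114.6600 intr=0.0000 cont=24.1099 V=24.1099[hold]  S*(0)=-

price = 24.1099
boundary = - - - - 48.0863 38.6966 48.0863 59.7542 74.2534
tree:
24.1099
31.7193 15.3570
40.6273 21.5116 8.2313
50.5156 29.3568 12.4503 3.3212
60.8237 38.8573 18.4203 5.5110 0.7619
70.2134 49.6269 26.5220 9.0205 1.4117 0.0000
77.7695 60.8237 36.9052 14.5074 2.6158 0.0000 0.0000
83.8502 70.2134 49.1558 22.7923 4.8467 0.0000 0.0000 0.0000
88.7435 77.7695 60.8237 34.6566 8.9803 0.0000 0.0000 0.0000 0.0000
92.6814 83.8502 70.2134 49.1558 16.6392 0.0000 0.0000 0.0000 0.0000 0.0000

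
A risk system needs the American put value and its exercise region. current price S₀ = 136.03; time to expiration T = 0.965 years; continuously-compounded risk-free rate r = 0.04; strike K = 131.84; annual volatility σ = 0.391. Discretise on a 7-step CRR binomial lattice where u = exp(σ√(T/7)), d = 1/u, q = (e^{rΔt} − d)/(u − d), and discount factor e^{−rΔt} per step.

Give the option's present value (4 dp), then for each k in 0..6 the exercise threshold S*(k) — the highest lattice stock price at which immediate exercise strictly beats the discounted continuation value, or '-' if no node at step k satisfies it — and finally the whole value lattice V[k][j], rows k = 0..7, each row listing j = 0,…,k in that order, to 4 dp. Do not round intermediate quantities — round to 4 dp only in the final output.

price = 16.8526
boundary = - - - - 76.1097 88.0012 101.7507
tree:
16.8526
23.9825 9.4061
33.0534 14.5379 4.0152
43.8701 21.8422 6.8780 0.9937
55.7303 31.6646 11.5679 1.9318 0.0000
66.0149 43.8388 18.9830 3.7553 0.0000 0.0000
74.9098 55.7303 30.0893 7.3003 0.0000 0.0000 0.0000
82.6027 66.0149 43.8388 14.1916 0.0000 0.0000 0.0000 0.0000

params: Δt=0.13786 u=1.15624 d=0.86487 q=0.48275 e^(-rΔt)=0.99450
t_7 payoffs: 82.6027 66.0149 43.8388 14.1916 0.0000 0.0000 0.0000 0.0000
t_6: node(6,0) S=56.9302 payoff=74.9098 vs cont=74.1848 → 74.9098 [stop]  node(6,1) S=76.1097 payoff=55.7303 vs cont=55.0053 → 55.7303 [stop]  node(6,2) S=101.7507 payoff=30.0893 vs cont=29.3643 → 30.0893 [stop]  node(6,3) S=136.0300 payoff=0.0000 vs cont=7.3003 → 7.3003 [wait]  node(6,4) S=181.8578 payoff=0.0000 vs cont=0.0000 → 0.0000 [wait]  node(6,5) S=243.1248 payoff=0.0000 vs cont=0.0000 → 0.0000 [wait]  node(6,6) S=325.0323 payoff=0.0000 vs cont=0.0000 → 0.0000 [wait]  ⇒ S*(6)=101.7507
t_5: node(5,0) S=65.8251 payoff=66.0149 vs cont=65.2899 → 66.0149 [stop]  node(5,1) S=88.0012 payoff=43.8388 vs cont=43.1138 → 43.8388 [stop]  node(5,2) S=117.6484 payoff=14.1916 vs cont=18.9830 → 18.9830 [wait]  node(5,3) S=157.2836 payoff=0.0000 vs cont=3.7553 → 3.7553 [wait]  node(5,4) S=210.2716 payoff=0.0000 vs cont=0.0000 → 0.0000 [wait]  node(5,5) S=281.1110 payoff=0.0000 vs cont=0.0000 → 0.0000 [wait]  ⇒ S*(5)=88.0012
t_4: node(4,0) S=76.1097 payoff=55.7303 vs cont=55.0053 → 55.7303 [stop]  node(4,1) S=101.7507 payoff=30.0893 vs cont=31.6646 → 31.6646 [wait]  node(4,2) S=136.0300 payoff=0.0000 vs cont=11.5679 → 11.5679 [wait]  node(4,3) S=181.8578 payoff=0.0000 vs cont=1.9318 → 1.9318 [wait]  node(4,4) S=243.1248 payoff=0.0000 vs cont=0.0000 → 0.0000 [wait]  ⇒ S*(4)=76.1097
t_3: node(3,0) S=88.0012 payoff=43.8388 vs cont=43.8701 → 43.8701 [wait]  node(3,1) S=117.6484 payoff=14.1916 vs cont=21.8422 → 21.8422 [wait]  node(3,2) S=157.2836 payoff=0.0000 vs cont=6.8780 → 6.8780 [wait]  node(3,3) S=210.2716 payoff=0.0000 vs cont=0.9937 → 0.9937 [wait]  ⇒ S*(3)=-
t_2: node(2,0) S=101.7507 payoff=30.0893 vs cont=33.0534 → 33.0534 [wait]  node(2,1) S=136.0300 payoff=0.0000 vs cont=14.5379 → 14.5379 [wait]  node(2,2) S=181.8578 payoff=0.0000 vs cont=4.0152 → 4.0152 [wait]  ⇒ S*(2)=-
t_1: node(1,0) S=117.6484 payoff=14.1916 vs cont=23.9825 → 23.9825 [wait]  node(1,1) S=157.2836 payoff=0.0000 vs cont=9.4061 → 9.4061 [wait]  ⇒ S*(1)=-
t_0: node(0,0) S=136.0300 payoff=0.0000 vs cont=16.8526 → 16.8526 [wait]  ⇒ S*(0)=-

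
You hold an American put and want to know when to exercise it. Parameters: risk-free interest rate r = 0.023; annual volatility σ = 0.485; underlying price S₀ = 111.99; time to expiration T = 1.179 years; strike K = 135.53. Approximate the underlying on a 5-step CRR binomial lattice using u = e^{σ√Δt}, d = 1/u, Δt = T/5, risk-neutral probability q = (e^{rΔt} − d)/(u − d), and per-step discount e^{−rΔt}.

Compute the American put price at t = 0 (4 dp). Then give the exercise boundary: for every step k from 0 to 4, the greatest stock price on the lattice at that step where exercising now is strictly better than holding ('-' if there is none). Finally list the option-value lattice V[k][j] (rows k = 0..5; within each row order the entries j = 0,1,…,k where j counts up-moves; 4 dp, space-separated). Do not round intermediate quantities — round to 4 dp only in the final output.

Δt=0.23580  u=1.26556  d=0.79017  q=0.45283  discount=0.99459
step 5 (expiry): payoffs max(K−S,0) = 101.0338 80.2798 47.0393 0.0000 0.0000 0.0000
step 4: (k=4,j=0): S=43.6569, (K−S)⁺=91.8731, hold=91.1401 ⇒ V=91.8731 exercise | (k=4,j=1): S=69.9223, (K−S)⁺=65.6077, hold=64.8746 ⇒ V=65.6077 exercise | (k=4,j=2): S=111.9900, (K−S)⁺=23.5400, hold=25.5992 ⇒ V=25.5992 continue | (k=4,j=3): S=179.3670, (K−S)⁺=0.0000, hold=0.0000 ⇒ V=0.0000 continue | (k=4,j=4): S=287.2804, (K−S)⁺=0.0000, hold=0.0000 ⇒ V=0.0000 continue  boundary S*=69.9223
step 3: (k=3,j=0): S=55.2502, (K−S)⁺=80.2798, hold=79.5467 ⇒ V=80.2798 exercise | (k=3,j=1): S=88.4907, (K−S)⁺=47.0393, hold=47.2337 ⇒ V=47.2337 continue | (k=3,j=2): S=141.7297, (K−S)⁺=0.0000, hold=13.9313 ⇒ V=13.9313 continue | (k=3,j=3): S=226.9992, (K−S)⁺=0.0000, hold=0.0000 ⇒ V=0.0000 continue  boundary S*=55.2502
step 2: (k=2,j=0): S=69.9223, (K−S)⁺=65.6077, hold=64.9622 ⇒ V=65.6077 exercise | (k=2,j=1): S=111.9900, (K−S)⁺=23.5400, hold=31.9794 ⇒ V=31.9794 continue | (k=2,j=2): S=179.3670, (K−S)⁺=0.0000, hold=7.5815 ⇒ V=7.5815 continue  boundary S*=69.9223
step 1: (k=1,j=0): S=88.4907, (K−S)⁺=47.0393, hold=50.1072 ⇒ V=50.1072 continue | (k=1,j=1): S=141.7297, (K−S)⁺=0.0000, hold=20.8181 ⇒ V=20.8181 continue  boundary S*=-
step 0: (k=0,j=0): S=111.9900, (K−S)⁺=23.5400, hold=36.6449 ⇒ V=36.6449 continue  boundary S*=-

price = 36.6449
boundary = - - 69.9223 55.2502 69.9223
tree:
36.6449
50.1072 20.8181
65.6077 31.9794 7.5815
80.2798 47.2337 13.9313 0.0000
91.8731 65.6077 25.5992 0.0000 0.0000
101.0338 80.2798 47.0393 0.0000 0.0000 0.0000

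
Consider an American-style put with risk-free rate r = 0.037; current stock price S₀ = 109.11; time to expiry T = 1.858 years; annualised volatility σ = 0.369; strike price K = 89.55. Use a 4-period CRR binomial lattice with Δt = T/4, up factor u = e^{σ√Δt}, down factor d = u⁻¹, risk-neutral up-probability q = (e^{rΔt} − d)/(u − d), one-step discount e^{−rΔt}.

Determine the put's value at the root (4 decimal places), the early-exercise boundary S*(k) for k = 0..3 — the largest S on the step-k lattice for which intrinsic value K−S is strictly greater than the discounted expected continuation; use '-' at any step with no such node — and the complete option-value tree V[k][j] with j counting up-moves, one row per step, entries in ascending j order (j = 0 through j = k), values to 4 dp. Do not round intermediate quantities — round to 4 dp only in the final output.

Δt=0.46450  u=1.28594  d=0.77764  q=0.47156  discount=0.98296
step 4 (expiry): payoffs max(K−S,0) = 49.6491 23.5682 0.0000 0.0000 0.0000
step 3: (k=3,j=0): S=51.3102, (K−S)⁺=38.2398, hold=36.7139 ⇒ V=38.2398 exercise | (k=3,j=1): S=84.8485, (K−S)⁺=4.7015, hold=12.2422 ⇒ V=12.2422 continue | (k=3,j=2): S=140.3088, (K−S)⁺=0.0000, hold=0.0000 ⇒ V=0.0000 continue | (k=3,j=3): S=232.0201, (K−S)⁺=0.0000, hold=0.0000 ⇒ V=0.0000 continue  boundary S*=51.3102
step 2: (k=2,j=0): S=65.9818, (K−S)⁺=23.5682, hold=25.5376 ⇒ V=25.5376 continue | (k=2,j=1): S=109.1100, (K−S)⁺=0.0000, hold=6.3590 ⇒ V=6.3590 continue | (k=2,j=2): S=180.4285, (K−S)⁺=0.0000, hold=0.0000 ⇒ V=0.0000 continue  boundary S*=-
step 1: (k=1,j=0): S=84.8485, (K−S)⁺=4.7015, hold=16.2127 ⇒ V=16.2127 continue | (k=1,j=1): S=140.3088, (K−S)⁺=0.0000, hold=3.3031 ⇒ V=3.3031 continue  boundary S*=-
step 0: (k=0,j=0): S=109.1100, (K−S)⁺=0.0000, hold=9.9525 ⇒ V=9.9525 continue  boundary S*=-

price = 9.9525
boundary = - - - 51.3102
tree:
9.9525
16.2127 3.3031
25.5376 6.3590 0.0000
38.2398 12.2422 0.0000 0.0000
49.6491 23.5682 0.0000 0.0000 0.0000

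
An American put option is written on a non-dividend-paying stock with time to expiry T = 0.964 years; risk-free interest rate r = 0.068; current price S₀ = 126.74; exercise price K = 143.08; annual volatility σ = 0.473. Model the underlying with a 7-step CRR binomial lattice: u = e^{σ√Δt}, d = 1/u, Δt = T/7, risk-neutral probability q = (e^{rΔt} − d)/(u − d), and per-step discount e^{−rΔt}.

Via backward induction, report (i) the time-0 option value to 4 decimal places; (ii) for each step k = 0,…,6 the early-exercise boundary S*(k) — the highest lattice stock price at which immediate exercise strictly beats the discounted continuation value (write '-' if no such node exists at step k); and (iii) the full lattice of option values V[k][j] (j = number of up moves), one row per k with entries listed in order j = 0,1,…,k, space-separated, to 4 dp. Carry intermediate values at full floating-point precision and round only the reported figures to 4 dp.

Δt=0.13771, u=1.19188, d=0.83901, q=0.48289, disc=e^(-rΔt)=0.99068
k=7 terminal: V=max(K-S,0) → 105.9869 90.3867 68.2253 36.7436 0.0000 0.0000 0.0000 0.0000
k=6: j=0 S=44.2104 intr=98.8696 cont=97.5360 V=98.8696[EX]; j=1 S=62.8040 intr=80.2760 cont=78.9424 V=80.2760[EX]; j=2 S=89.2176 intr=53.8624 cont=52.5288 V=53.8624[EX]; j=3 S=126.7400 intr=16.3400 cont=18.8232 V=18.8232[hold]; j=4 S=180.0433 intr=0.0000 cont=0.0000 V=0.0000[hold]; j=5 S=255.7644 intr=0.0000 cont=0.0000 V=0.0000[hold]; j=6 S=363.3316 intr=0.0000 cont=0.0000 V=0.0000[hold]  S*(6)=89.2176
k=5: j=0 S=52.6933 intr=90.3867 cont=89.0530 V=90.3867[EX]; j=1 S=74.8547 intr=68.2253 cont=66.8917 V=68.2253[EX]; j=2 S=106.3364 intr=36.7436 cont=36.5979 V=36.7436[EX]; j=3 S=151.0585 intr=0.0000 cont=9.6429 V=9.6429[hold]; j=4 S=214.5895 intr=0.0000 cont=0.0000 V=0.0000[hold]; j=5 S=304.8398 intr=0.0000 cont=0.0000 V=0.0000[hold]  S*(5)=106.3364
k=4: j=0 S=62.8040 intr=80.2760 cont=78.9424 V=80.2760[EX]; j=1 S=89.2176 intr=53.8624 cont=52.5288 V=53.8624[EX]; j=2 S=126.7400 intr=16.3400 cont=23.4363 V=23.4363[hold]; j=3 S=180.0433 intr=0.0000 cont=4.9399 V=4.9399[hold]; j=4 S=255.7644 intr=0.0000 cont=0.0000 V=0.0000[hold]  S*(4)=89.2176
k=3: j=0 S=74.8547 intr=68.2253 cont=66.8917 V=68.2253[EX]; j=1 S=106.3364 intr=36.7436 cont=38.8048 V=38.8048[hold]; j=2 S=151.0585 intr=0.0000 cont=14.3694 V=14.3694[hold]; j=3 S=214.5895 intr=0.0000 cont=2.5307 V=2.5307[hold]  S*(3)=74.8547
k=2: j=0 S=89.2176 intr=53.8624 cont=53.5148 V=53.8624[EX]; j=1 S=126.7400 intr=16.3400 cont=26.7534 V=26.7534[hold]; j=2 S=180.0433 intr=0.0000 cont=8.5719 V=8.5719[hold]  S*(2)=89.2176
k=1: j=0 S=106.3364 intr=36.7436 cont=40.3916 V=40.3916[hold]; j=1 S=151.0585 intr=0.0000 cont=17.8061 V=17.8061[hold]  S*(1)=-
k=0: j=0 S=126.7400 intr=16.3400 cont=29.2104 V=29.2104[hold]  S*(0)=-

price = 29.2104
boundary = - - 89.2176 74.8547 89.2176 106.3364 89.2176
tree:
29.2104
40.3916 17.8061
53.8624 26.7534 8.5719
68.2253 38.8048 14.3694 2.5307
80.2760 53.8624 23.4363 4.9399 0.0000
90.3867 68.2253 36.7436 9.6429 0.0000 0.0000
98.8696 80.2760 53.8624 18.8232 0.0000 0.0000 0.0000
105.9869 90.3867 68.2253 36.7436 0.0000 0.0000 0.0000 0.0000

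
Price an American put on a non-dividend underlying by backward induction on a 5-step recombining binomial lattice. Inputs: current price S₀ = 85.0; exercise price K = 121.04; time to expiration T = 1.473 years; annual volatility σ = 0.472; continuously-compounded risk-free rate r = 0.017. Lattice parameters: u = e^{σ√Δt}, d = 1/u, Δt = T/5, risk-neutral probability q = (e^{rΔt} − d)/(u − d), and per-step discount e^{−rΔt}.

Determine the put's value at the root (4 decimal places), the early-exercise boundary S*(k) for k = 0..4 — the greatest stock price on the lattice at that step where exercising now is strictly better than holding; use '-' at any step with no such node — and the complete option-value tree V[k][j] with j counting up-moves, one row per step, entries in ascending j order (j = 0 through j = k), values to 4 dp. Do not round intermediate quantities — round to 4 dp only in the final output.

price = 43.8687
boundary = - - 50.9210 65.7897 85.0000
tree:
43.8687
56.6205 28.5224
70.1190 40.4903 13.9773
81.6273 55.2503 22.6114 3.4095
90.5347 70.1190 36.0400 6.1851 0.0000
97.4290 81.6273 55.2503 11.2204 0.0000 0.0000

Δt=0.29460, u=1.29200, d=0.77400, q=0.44599, disc=e^(-rΔt)=0.99500
k=5 terminal: V=max(K-S,0) → 97.4290 81.6273 55.2503 11.2204 0.0000 0.0000
k=4: j=0 S=30.5053 intr=90.5347 cont=89.9300 V=90.5347[EX]; j=1 S=50.9210 intr=70.1190 cont=69.5143 V=70.1190[EX]; j=2 S=85.0000 intr=36.0400 cont=35.4353 V=36.0400[EX]; j=3 S=141.8864 intr=0.0000 cont=6.1851 V=6.1851[hold]; j=4 S=236.8441 intr=0.0000 cont=0.0000 V=0.0000[hold]  S*(4)=85.0000
k=3: j=0 S=39.4127 intr=81.6273 cont=81.0226 V=81.6273[EX]; j=1 S=65.7897 intr=55.2503 cont=54.6456 V=55.2503[EX]; j=2 S=109.8196 intr=11.2204 cont=22.6114 V=22.6114[hold]; j=3 S=183.3166 intr=0.0000 cont=3.4095 V=3.4095[hold]  S*(3)=65.7897
k=2: j=0 S=50.9210 intr=70.1190 cont=69.5143 V=70.1190[EX]; j=1 S=85.0000 intr=36.0400 cont=40.4903 V=40.4903[hold]; j=2 S=141.8864 intr=0.0000 cont=13.9773 V=13.9773[hold]  S*(2)=50.9210
k=1: j=0 S=65.7897 intr=55.2503 cont=56.6205 V=56.6205[hold]; j=1 S=109.8196 intr=11.2204 cont=28.5224 V=28.5224[hold]  S*(1)=-
k=0: j=0 S=85.0000 intr=36.0400 cont=43.8687 V=43.8687[hold]  S*(0)=-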